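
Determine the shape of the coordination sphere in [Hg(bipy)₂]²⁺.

tetrahedral

2,2′-bipyridine is neutral; balancing the +2 overall charge requires Hg(II).
Mercury is a group-12 element; Hg(II) is therefore d¹⁰.
Counting donor atoms: 2×2,2′-bipyridine (bidentate) → 4 donors. Coordination number = 4.
A d¹⁰ ion has no crystal-field stabilisation preference between square planar and tetrahedral, so four ligands adopt the sterically favoured tetrahedral geometry.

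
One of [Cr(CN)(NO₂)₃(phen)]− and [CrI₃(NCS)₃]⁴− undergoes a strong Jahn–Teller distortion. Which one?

[CrI₃(NCS)₃]⁴−

[Cr(CN)(NO₂)₃(phen)]−: Summing ligand charges against the −1 overall charge gives an oxidation state of +3 for chromium. Group 6 minus oxidation state 3 gives a d³ configuration. The d³ configuration leaves the e_g set evenly filled (or empty) — no strong Jahn–Teller driving force.
[CrI₃(NCS)₃]⁴−: Summing ligand charges against the −4 overall charge gives an oxidation state of +2 for chromium. Cr sits in group 6, so the d-electron count is 6 − 2 = 4. Iodide and isothiocyanate are weak-field ligands for a first-row metal, so the complex is high-spin. The t₂g³e_g¹ (high-spin) configuration has an unevenly filled e_g set; the Jahn–Teller theorem predicts a tetragonal distortion (typically axial elongation) to lift the degeneracy.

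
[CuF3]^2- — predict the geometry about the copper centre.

Summing ligand charges against the −2 overall charge gives an oxidation state of +1 for copper.
Cu sits in group 11, so the d-electron count is 11 − 1 = 10.
Coordination number: 3.
Three ligands around a d¹⁰ centre minimise repulsion in a trigonal-planar arrangement.

trigonal planar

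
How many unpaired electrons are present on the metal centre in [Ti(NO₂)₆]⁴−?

2

Ligand charges: each nitro (N-bound nitrite) is −1. With an overall charge of −4 the titanium centre must be in the +2 oxidation state.
Titanium is a group-4 element; Ti(II) is therefore d².
In an octahedral field the d² configuration is t₂g²e_g⁰ (only one arrangement possible), giving 2 unpaired electrons.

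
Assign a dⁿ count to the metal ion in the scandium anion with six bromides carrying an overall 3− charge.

Ligand charges: each bromide is −1. With an overall charge of −3 the scandium centre must be in the +3 oxidation state.
Group 3 minus oxidation state 3 gives a d⁰ configuration.

d0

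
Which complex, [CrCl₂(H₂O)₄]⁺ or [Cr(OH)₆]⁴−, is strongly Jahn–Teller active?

[Cr(OH)₆]⁴−

[CrCl₂(H₂O)₄]⁺: Each chloride is −1; water is neutral; balancing the +1 overall charge requires Cr(III). Chromium is a group-6 element; Cr(III) is therefore d³. The d³ configuration leaves the e_g set evenly filled (or empty) — no strong Jahn–Teller driving force.
[Cr(OH)₆]⁴−: Each hydroxide is −1; balancing the −4 overall charge requires Cr(II). Group 6 minus oxidation state 2 gives a d⁴ configuration. Hydroxide is a weak-field ligand for a first-row metal, so the complex is high-spin. The t₂g³e_g¹ (high-spin) configuration has an unevenly filled e_g set; the Jahn–Teller theorem predicts a tetragonal distortion (typically axial elongation) to lift the degeneracy.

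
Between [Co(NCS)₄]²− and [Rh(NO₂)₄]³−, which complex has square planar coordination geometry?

[Rh(NO₂)₄]³−

For [Co(NCS)₄]²−: Ligand charges: each isothiocyanate is −1. With an overall charge of −2 the cobalt centre must be in the +2 oxidation state. Co sits in group 9, so the d-electron count is 9 − 2 = 7. For a high-spin 3d d⁷ ion with weak-field ligands the small Δₜ gives little square-planar CFSE advantage, so four ligands adopt the sterically favoured tetrahedral geometry. → tetrahedral.
For [Rh(NO₂)₄]³−: Summing ligand charges against the −3 overall charge gives an oxidation state of +1 for rhodium. Rh sits in group 9, so the d-electron count is 9 − 1 = 8. A 4d d⁸ ion has a large crystal-field splitting; square planar leaves the high-energy d_{x²−y²} orbital empty and maximises CFSE. → square planar.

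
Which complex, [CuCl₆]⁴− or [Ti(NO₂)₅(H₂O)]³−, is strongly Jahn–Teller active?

[CuCl₆]⁴−: Summing ligand charges against the −4 overall charge gives an oxidation state of +2 for copper. Group 11 minus oxidation state 2 gives a d⁹ configuration. The t₂g⁶e_g³ configuration has an unevenly filled e_g set; the Jahn–Teller theorem predicts a tetragonal distortion (typically axial elongation) to lift the degeneracy.
[Ti(NO₂)₅(H₂O)]³−: Summing ligand charges against the −3 overall charge gives an oxidation state of +2 for titanium. Ti sits in group 4, so the d-electron count is 4 − 2 = 2. The d² configuration leaves the e_g set evenly filled (or empty) — no strong Jahn–Teller driving force.

[CuCl₆]⁴−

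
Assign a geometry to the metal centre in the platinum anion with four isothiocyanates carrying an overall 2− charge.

Ligand charges: each isothiocyanate is −1. With an overall charge of −2 the platinum centre must be in the +2 oxidation state.
Group 10 minus oxidation state 2 gives a d⁸ configuration.
Coordination number: 4.
A 5d d⁸ ion has a large crystal-field splitting; square planar leaves the high-energy d_{x²−y²} orbital empty and maximises CFSE.

square planar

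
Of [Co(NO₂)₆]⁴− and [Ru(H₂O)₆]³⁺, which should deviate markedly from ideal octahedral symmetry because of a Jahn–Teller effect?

[Co(NO₂)₆]⁴−: Summing ligand charges against the −4 overall charge gives an oxidation state of +2 for cobalt. Co sits in group 9, so the d-electron count is 9 − 2 = 7. Nitro (N-bound nitrite) is a strong-field ligand (high in the spectrochemical series) for a first-row metal, so the complex is low-spin. The t₂g⁶e_g¹ (low-spin) configuration has an unevenly filled e_g set; the Jahn–Teller theorem predicts a tetragonal distortion (typically axial elongation) to lift the degeneracy.
[Ru(H₂O)₆]³⁺: Summing ligand charges against the +3 overall charge gives an oxidation state of +3 for ruthenium. Ruthenium is a group-8 element; Ru(III) is therefore d⁵. A 4d ion has a large Δₒ and is invariably low-spin. The d⁵ configuration leaves the e_g set evenly filled (or empty) — no strong Jahn–Teller driving force.

[Co(NO₂)₆]⁴−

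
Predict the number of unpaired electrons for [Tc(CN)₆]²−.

Ligand charges: each cyanide is −1. With an overall charge of −2 the technetium centre must be in the +4 oxidation state.
Tc sits in group 7, so the d-electron count is 7 − 4 = 3.
In an octahedral field the d³ configuration is t₂g³e_g⁰ (only one arrangement possible), giving 3 unpaired electrons.

3 unpaired electrons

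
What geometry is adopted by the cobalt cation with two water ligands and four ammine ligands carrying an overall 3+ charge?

Ligand charges: water is neutral; ammonia is neutral. With an overall charge of +3 the cobalt centre must be in the +3 oxidation state.
Group 9 minus oxidation state 3 gives a d⁶ configuration.
With 6 monodentate ligands the coordination number is 6.
Six donors around a single metal centre give an octahedral coordination sphere.

octahedral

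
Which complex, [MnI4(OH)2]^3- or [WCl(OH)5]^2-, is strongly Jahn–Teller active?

[MnI4(OH)2]^3-: Summing ligand charges against the −3 overall charge gives an oxidation state of +3 for manganese. Manganese is a group-7 element; Mn(III) is therefore d⁴. Hydroxide and iodide are weak-field ligands for a first-row metal, so the complex is high-spin. The t₂g³e_g¹ (high-spin) configuration has an unevenly filled e_g set; the Jahn–Teller theorem predicts a tetragonal distortion (typically axial elongation) to lift the degeneracy.
[WCl(OH)5]^2-: Each chloride is −1; each hydroxide is −1; balancing the −2 overall charge requires W(IV). W sits in group 6, so the d-electron count is 6 − 4 = 2. The d² configuration leaves the e_g set evenly filled (or empty) — no strong Jahn–Teller driving force.

[MnI4(OH)2]^3-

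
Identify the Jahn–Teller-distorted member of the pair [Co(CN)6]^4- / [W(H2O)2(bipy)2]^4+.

[Co(CN)6]^4-: Ligand charges: each cyanide is −1. With an overall charge of −4 the cobalt centre must be in the +2 oxidation state. Co sits in group 9, so the d-electron count is 9 − 2 = 7. Cyanide is a strong-field ligand (high in the spectrochemical series) for a first-row metal, so the complex is low-spin. The t₂g⁶e_g¹ (low-spin) configuration has an unevenly filled e_g set; the Jahn–Teller theorem predicts a tetragonal distortion (typically axial elongation) to lift the degeneracy.
[W(H2O)2(bipy)2]^4+: Water is neutral; 2,2′-bipyridine is neutral; balancing the +4 overall charge requires W(IV). Tungsten is a group-6 element; W(IV) is therefore d². The d² configuration leaves the e_g set evenly filled (or empty) — no strong Jahn–Teller driving force.

[Co(CN)6]^4-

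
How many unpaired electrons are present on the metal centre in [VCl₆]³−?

Summing ligand charges against the −3 overall charge gives an oxidation state of +3 for vanadium.
Vanadium is a group-5 element; V(III) is therefore d².
In an octahedral field the d² configuration is t₂g²e_g⁰ (only one arrangement possible), giving 2 unpaired electrons.

2 unpaired electrons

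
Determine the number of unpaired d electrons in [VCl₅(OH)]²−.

Each chloride is −1; each hydroxide is −1; balancing the −2 overall charge requires V(IV).
Group 5 minus oxidation state 4 gives a d¹ configuration.
In an octahedral field the d¹ configuration is t₂g¹e_g⁰ (only one arrangement possible), giving 1 unpaired electron.

1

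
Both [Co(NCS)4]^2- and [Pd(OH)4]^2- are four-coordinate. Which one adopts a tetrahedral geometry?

[Co(NCS)4]^2-

For [Co(NCS)4]^2-: Each isothiocyanate is −1; balancing the −2 overall charge requires Co(II). Co sits in group 9, so the d-electron count is 9 − 2 = 7. For a high-spin 3d d⁷ ion with weak-field ligands the small Δₜ gives little square-planar CFSE advantage, so four ligands adopt the sterically favoured tetrahedral geometry. → tetrahedral.
For [Pd(OH)4]^2-: Ligand charges: each hydroxide is −1. With an overall charge of −2 the palladium centre must be in the +2 oxidation state. Palladium is a group-10 element; Pd(II) is therefore d⁸. A 4d d⁸ ion has a large crystal-field splitting; square planar leaves the high-energy d_{x²−y²} orbital empty and maximises CFSE. → square planar.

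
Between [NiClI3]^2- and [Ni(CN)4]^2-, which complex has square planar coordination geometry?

[Ni(CN)4]^2-

For [NiClI3]^2-: Each chloride is −1; each iodide is −1; balancing the −2 overall charge requires Ni(II). Group 10 minus oxidation state 2 gives a d⁸ configuration. Chloride and iodide are weak-field ligands. With weak-field ligands the CFSE gain from square planar is small, so a 3d d⁸ ion takes the sterically preferred tetrahedral geometry. → tetrahedral.
For [Ni(CN)4]^2-: Summing ligand charges against the −2 overall charge gives an oxidation state of +2 for nickel. Group 10 minus oxidation state 2 gives a d⁸ configuration. Cyanide is a strong-field ligand (high in the spectrochemical series). A 3d d⁸ ion with strong-field ligands gains enough CFSE to favour square planar over tetrahedral. → square planar.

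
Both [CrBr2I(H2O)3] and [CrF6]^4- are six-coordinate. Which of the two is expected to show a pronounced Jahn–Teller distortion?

[CrF6]^4-

[CrBr2I(H2O)3]: Summing ligand charges against the 0 overall charge gives an oxidation state of +3 for chromium. Cr sits in group 6, so the d-electron count is 6 − 3 = 3. The d³ configuration leaves the e_g set evenly filled (or empty) — no strong Jahn–Teller driving force.
[CrF6]^4-: Each fluoride is −1; balancing the −4 overall charge requires Cr(II). Cr sits in group 6, so the d-electron count is 6 − 2 = 4. Fluoride is a weak-field ligand for a first-row metal, so the complex is high-spin. The t₂g³e_g¹ (high-spin) configuration has an unevenly filled e_g set; the Jahn–Teller theorem predicts a tetragonal distortion (typically axial elongation) to lift the degeneracy.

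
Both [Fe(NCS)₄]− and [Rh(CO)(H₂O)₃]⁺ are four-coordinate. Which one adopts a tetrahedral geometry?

For [Fe(NCS)₄]−: Each isothiocyanate is −1; balancing the −1 overall charge requires Fe(III). Group 8 minus oxidation state 3 gives a d⁵ configuration. A high-spin d⁵ ion has zero CFSE in either geometry, so four ligands adopt the sterically favoured tetrahedral geometry. → tetrahedral.
For [Rh(CO)(H₂O)₃]⁺: Carbonyl is neutral; water is neutral; balancing the +1 overall charge requires Rh(I). Group 9 minus oxidation state 1 gives a d⁸ configuration. A 4d d⁸ ion has a large crystal-field splitting; square planar leaves the high-energy d_{x²−y²} orbital empty and maximises CFSE. → square planar.

[Fe(NCS)₄]−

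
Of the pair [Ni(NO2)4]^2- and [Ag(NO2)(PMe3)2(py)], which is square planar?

[Ni(NO2)4]^2-

For [Ni(NO2)4]^2-: Each nitro (N-bound nitrite) is −1; balancing the −2 overall charge requires Ni(II). Nickel is a group-10 element; Ni(II) is therefore d⁸. Nitro (N-bound nitrite) is a strong-field ligand (high in the spectrochemical series). A 3d d⁸ ion with strong-field ligands gains enough CFSE to favour square planar over tetrahedral. → square planar.
For [Ag(NO2)(PMe3)2(py)]: Ligand charges: each nitro (N-bound nitrite) is −1; trimethylphosphine is neutral; pyridine is neutral. With an overall charge of 0 the silver centre must be in the +1 oxidation state. Ag sits in group 11, so the d-electron count is 11 − 1 = 10. A d¹⁰ ion has no crystal-field stabilisation preference between square planar and tetrahedral, so four ligands adopt the sterically favoured tetrahedral geometry. → tetrahedral.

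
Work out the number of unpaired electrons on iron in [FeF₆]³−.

Each fluoride is −1; balancing the −3 overall charge requires Fe(III).
Group 8 minus oxidation state 3 gives a d⁵ configuration.
The spin state decides the count: Fluoride is a weak-field ligand for a first-row metal, so the complex is high-spin.
An octahedral high-spin d⁵ ion is t₂g³e_g², giving 5 unpaired electrons.

5 unpaired electrons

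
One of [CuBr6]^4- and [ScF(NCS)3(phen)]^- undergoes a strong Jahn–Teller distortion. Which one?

[CuBr6]^4-: Each bromide is −1; balancing the −4 overall charge requires Cu(II). Cu sits in group 11, so the d-electron count is 11 − 2 = 9. The t₂g⁶e_g³ configuration has an unevenly filled e_g set; the Jahn–Teller theorem predicts a tetragonal distortion (typically axial elongation) to lift the degeneracy.
[ScF(NCS)3(phen)]^-: Each fluoride is −1; each isothiocyanate is −1; 1,10-phenanthroline is neutral; balancing the −1 overall charge requires Sc(III). Group 3 minus oxidation state 3 gives a d⁰ configuration. The d⁰ configuration leaves the e_g set evenly filled (or empty) — no strong Jahn–Teller driving force.

[CuBr6]^4-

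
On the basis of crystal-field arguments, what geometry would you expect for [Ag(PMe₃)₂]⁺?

linear

Trimethylphosphine is neutral; balancing the +1 overall charge requires Ag(I).
Silver is a group-11 element; Ag(I) is therefore d¹⁰.
With 2 monodentate ligands the coordination number is 2.
A d¹⁰ ion with only two ligands adopts a linear arrangement (sp hybridisation; no CFSE preference).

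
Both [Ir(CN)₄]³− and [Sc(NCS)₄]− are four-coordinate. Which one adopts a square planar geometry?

[Ir(CN)₄]³−

For [Ir(CN)₄]³−: Each cyanide is −1; balancing the −3 overall charge requires Ir(I). Group 9 minus oxidation state 1 gives a d⁸ configuration. A 5d d⁸ ion has a large crystal-field splitting; square planar leaves the high-energy d_{x²−y²} orbital empty and maximises CFSE. → square planar.
For [Sc(NCS)₄]−: Each isothiocyanate is −1; balancing the −1 overall charge requires Sc(III). Group 3 minus oxidation state 3 gives a d⁰ configuration. A d⁰ ion has no crystal-field stabilisation preference between square planar and tetrahedral, so four ligands adopt the sterically favoured tetrahedral geometry. → tetrahedral.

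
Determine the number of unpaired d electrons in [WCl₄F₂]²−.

2 unpaired electrons

Summing ligand charges against the −2 overall charge gives an oxidation state of +4 for tungsten.
Tungsten is a group-6 element; W(IV) is therefore d².
In an octahedral field the d² configuration is t₂g²e_g⁰ (only one arrangement possible), giving 2 unpaired electrons.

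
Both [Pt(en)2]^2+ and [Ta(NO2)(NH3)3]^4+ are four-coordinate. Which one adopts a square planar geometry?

For [Pt(en)2]^2+: Ethylenediamine is neutral; balancing the +2 overall charge requires Pt(II). Group 10 minus oxidation state 2 gives a d⁸ configuration. A 5d d⁸ ion has a large crystal-field splitting; square planar leaves the high-energy d_{x²−y²} orbital empty and maximises CFSE. → square planar.
For [Ta(NO2)(NH3)3]^4+: Each nitro (N-bound nitrite) is −1; ammonia is neutral; balancing the +4 overall charge requires Ta(V). Ta sits in group 5, so the d-electron count is 5 − 5 = 0. A d⁰ ion has no crystal-field stabilisation preference between square planar and tetrahedral, so four ligands adopt the sterically favoured tetrahedral geometry. → tetrahedral.

[Pt(en)2]^2+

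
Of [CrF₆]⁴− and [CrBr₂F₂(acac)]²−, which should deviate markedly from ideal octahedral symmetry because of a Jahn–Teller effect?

[CrF₆]⁴−: Each fluoride is −1; balancing the −4 overall charge requires Cr(II). Cr sits in group 6, so the d-electron count is 6 − 2 = 4. Fluoride is a weak-field ligand for a first-row metal, so the complex is high-spin. The t₂g³e_g¹ (high-spin) configuration has an unevenly filled e_g set; the Jahn–Teller theorem predicts a tetragonal distortion (typically axial elongation) to lift the degeneracy.
[CrBr₂F₂(acac)]²−: Ligand charges: each bromide is −1; each fluoride is −1; each acetylacetonate is −1. With an overall charge of −2 the chromium centre must be in the +3 oxidation state. Chromium is a group-6 element; Cr(III) is therefore d³. The d³ configuration leaves the e_g set evenly filled (or empty) — no strong Jahn–Teller driving force.

[CrF₆]⁴−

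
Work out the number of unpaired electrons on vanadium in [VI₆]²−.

Ligand charges: each iodide is −1. With an overall charge of −2 the vanadium centre must be in the +4 oxidation state.
Group 5 minus oxidation state 4 gives a d¹ configuration.
In an octahedral field the d¹ configuration is t₂g¹e_g⁰ (only one arrangement possible), giving 1 unpaired electron.

1 unpaired electron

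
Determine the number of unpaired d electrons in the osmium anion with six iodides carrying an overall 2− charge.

2

Summing ligand charges against the −2 overall charge gives an oxidation state of +4 for osmium.
Group 8 minus oxidation state 4 gives a d⁴ configuration.
The spin state decides the count: a 5d ion has a large Δₒ and is invariably low-spin.
An octahedral low-spin d⁴ ion is t₂g⁴e_g⁰, giving 2 unpaired electrons.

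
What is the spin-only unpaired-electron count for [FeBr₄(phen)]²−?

Ligand charges: each bromide is −1; 1,10-phenanthroline is neutral. With an overall charge of −2 the iron centre must be in the +2 oxidation state.
Group 8 minus oxidation state 2 gives a d⁶ configuration.
Counting donor atoms: 4×bromide (monodentate) → 4 donors; 1×1,10-phenanthroline (bidentate) → 2 donors. Coordination number = 6.
The spin state decides the count: Bromide is a weak-field ligand for a first-row metal, so the complex is high-spin.
An octahedral high-spin d⁶ ion is t₂g⁴e_g², giving 4 unpaired electrons.

4 unpaired electrons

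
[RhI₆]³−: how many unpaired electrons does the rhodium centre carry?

0

Each iodide is −1; balancing the −3 overall charge requires Rh(III).
Rhodium is a group-9 element; Rh(III) is therefore d⁶.
The spin state decides the count: a 4d ion has a large Δₒ and is invariably low-spin.
An octahedral low-spin d⁶ ion is t₂g⁶e_g⁰, giving 0 unpaired electrons.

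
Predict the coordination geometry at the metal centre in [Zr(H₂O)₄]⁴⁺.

tetrahedral

Ligand charges: water is neutral. With an overall charge of +4 the zirconium centre must be in the +4 oxidation state.
Group 4 minus oxidation state 4 gives a d⁰ configuration.
Coordination number: 4.
A d⁰ ion has no crystal-field stabilisation preference between square planar and tetrahedral, so four ligands adopt the sterically favoured tetrahedral geometry.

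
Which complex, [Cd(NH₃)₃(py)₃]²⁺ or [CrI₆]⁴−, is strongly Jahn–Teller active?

[Cd(NH₃)₃(py)₃]²⁺: Ammonia is neutral; pyridine is neutral; balancing the +2 overall charge requires Cd(II). Cd sits in group 12, so the d-electron count is 12 − 2 = 10. The d¹⁰ configuration leaves the e_g set evenly filled (or empty) — no strong Jahn–Teller driving force.
[CrI₆]⁴−: Each iodide is −1; balancing the −4 overall charge requires Cr(II). Cr sits in group 6, so the d-electron count is 6 − 2 = 4. Iodide is a weak-field ligand for a first-row metal, so the complex is high-spin. The t₂g³e_g¹ (high-spin) configuration has an unevenly filled e_g set; the Jahn–Teller theorem predicts a tetragonal distortion (typically axial elongation) to lift the degeneracy.

[CrI₆]⁴−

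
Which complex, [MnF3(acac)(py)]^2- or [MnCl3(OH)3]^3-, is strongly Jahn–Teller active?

[MnCl3(OH)3]^3-

[MnF3(acac)(py)]^2-: Each fluoride is −1; each acetylacetonate is −1; pyridine is neutral; balancing the −2 overall charge requires Mn(II). Group 7 minus oxidation state 2 gives a d⁵ configuration. Acetylacetonate and fluoride are weak-field ligands for a first-row metal, so the complex is high-spin. The d⁵ configuration leaves the e_g set evenly filled (or empty) — no strong Jahn–Teller driving force.
[MnCl3(OH)3]^3-: Summing ligand charges against the −3 overall charge gives an oxidation state of +3 for manganese. Mn sits in group 7, so the d-electron count is 7 − 3 = 4. Chloride and hydroxide are weak-field ligands for a first-row metal, so the complex is high-spin. The t₂g³e_g¹ (high-spin) configuration has an unevenly filled e_g set; the Jahn–Teller theorem predicts a tetragonal distortion (typically axial elongation) to lift the degeneracy.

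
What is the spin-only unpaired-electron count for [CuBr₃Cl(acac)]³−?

1 unpaired electron

Each bromide is −1; each chloride is −1; each acetylacetonate is −1; balancing the −3 overall charge requires Cu(II).
Copper is a group-11 element; Cu(II) is therefore d⁹.
Counting donor atoms: 3×bromide (monodentate) → 3 donors; 1×chloride (monodentate) → 1 donor; 1×acetylacetonate (bidentate) → 2 donors. Coordination number = 6.
In an octahedral field the d⁹ configuration is t₂g⁶e_g³ (only one arrangement possible), giving 1 unpaired electron.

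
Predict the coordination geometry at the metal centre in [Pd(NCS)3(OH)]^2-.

Each isothiocyanate is −1; each hydroxide is −1; balancing the −2 overall charge requires Pd(II).
Group 10 minus oxidation state 2 gives a d⁸ configuration.
Coordination number: 4.
A 4d d⁸ ion has a large crystal-field splitting; square planar leaves the high-energy d_{x²−y²} orbital empty and maximises CFSE.

square planar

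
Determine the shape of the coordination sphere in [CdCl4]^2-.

Each chloride is −1; balancing the −2 overall charge requires Cd(II).
Cadmium is a group-12 element; Cd(II) is therefore d¹⁰.
With 4 monodentate ligands the coordination number is 4.
A d¹⁰ ion has no crystal-field stabilisation preference between square planar and tetrahedral, so four ligands adopt the sterically favoured tetrahedral geometry.

tetrahedral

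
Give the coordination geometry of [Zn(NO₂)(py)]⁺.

Ligand charges: each nitro (N-bound nitrite) is −1; pyridine is neutral. With an overall charge of +1 the zinc centre must be in the +2 oxidation state.
Group 12 minus oxidation state 2 gives a d¹⁰ configuration.
With 2 monodentate ligands the coordination number is 2.
A d¹⁰ ion with only two ligands adopts a linear arrangement (sp hybridisation; no CFSE preference).

linear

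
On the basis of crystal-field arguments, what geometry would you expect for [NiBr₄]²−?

tetrahedral

Each bromide is −1; balancing the −2 overall charge requires Ni(II).
Group 10 minus oxidation state 2 gives a d⁸ configuration.
Coordination number: 4.
Bromide is a weak-field ligand.
With weak-field ligands the CFSE gain from square planar is small, so a 3d d⁸ ion takes the sterically preferred tetrahedral geometry.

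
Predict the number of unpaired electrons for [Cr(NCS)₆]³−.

3 unpaired electrons

Ligand charges: each isothiocyanate is −1. With an overall charge of −3 the chromium centre must be in the +3 oxidation state.
Cr sits in group 6, so the d-electron count is 6 − 3 = 3.
In an octahedral field the d³ configuration is t₂g³e_g⁰ (only one arrangement possible), giving 3 unpaired electrons.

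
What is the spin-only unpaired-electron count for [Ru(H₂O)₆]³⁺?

1 unpaired electron

Ligand charges: water is neutral. With an overall charge of +3 the ruthenium centre must be in the +3 oxidation state.
Ru sits in group 8, so the d-electron count is 8 − 3 = 5.
The spin state decides the count: a 4d ion has a large Δₒ and is invariably low-spin.
An octahedral low-spin d⁵ ion is t₂g⁵e_g⁰, giving 1 unpaired electron.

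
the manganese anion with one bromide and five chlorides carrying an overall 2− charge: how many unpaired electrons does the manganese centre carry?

3 unpaired electrons

Summing ligand charges against the −2 overall charge gives an oxidation state of +4 for manganese.
Mn sits in group 7, so the d-electron count is 7 − 4 = 3.
In an octahedral field the d³ configuration is t₂g³e_g⁰ (only one arrangement possible), giving 3 unpaired electrons.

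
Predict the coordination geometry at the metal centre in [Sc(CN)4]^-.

tetrahedral

Ligand charges: each cyanide is −1. With an overall charge of −1 the scandium centre must be in the +3 oxidation state.
Scandium is a group-3 element; Sc(III) is therefore d⁰.
Coordination number: 4.
A d⁰ ion has no crystal-field stabilisation preference between square planar and tetrahedral, so four ligands adopt the sterically favoured tetrahedral geometry.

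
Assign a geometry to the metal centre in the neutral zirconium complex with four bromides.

tetrahedral

Ligand charges: each bromide is −1. With an overall charge of 0 the zirconium centre must be in the +4 oxidation state.
Zr sits in group 4, so the d-electron count is 4 − 4 = 0.
With 4 monodentate ligands the coordination number is 4.
A d⁰ ion has no crystal-field stabilisation preference between square planar and tetrahedral, so four ligands adopt the sterically favoured tetrahedral geometry.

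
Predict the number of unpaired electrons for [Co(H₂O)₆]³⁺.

Water is neutral; balancing the +3 overall charge requires Co(III).
Group 9 minus oxidation state 3 gives a d⁶ configuration.
The spin state decides the count: Co(III) has an exceptionally large octahedral splitting and is low-spin with essentially every ligand except fluoride.
An octahedral low-spin d⁶ ion is t₂g⁶e_g⁰, giving 0 unpaired electrons.

0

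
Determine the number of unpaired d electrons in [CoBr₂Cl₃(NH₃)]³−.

3 unpaired electrons

Each bromide is −1; each chloride is −1; ammonia is neutral; balancing the −3 overall charge requires Co(II).
Group 9 minus oxidation state 2 gives a d⁷ configuration.
The spin state decides the count: Bromide and chloride are weak-field ligands for a first-row metal, so the complex is high-spin.
An octahedral high-spin d⁷ ion is t₂g⁵e_g², giving 3 unpaired electrons.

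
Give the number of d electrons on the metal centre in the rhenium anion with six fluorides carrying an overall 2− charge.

Ligand charges: each fluoride is −1. With an overall charge of −2 the rhenium centre must be in the +4 oxidation state.
Rhenium is a group-7 element; Re(IV) is therefore d³.

d3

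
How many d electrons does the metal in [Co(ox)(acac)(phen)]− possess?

d7

Each oxalate is −2; each acetylacetonate is −1; 1,10-phenanthroline is neutral; balancing the −1 overall charge requires Co(II).
Co sits in group 9, so the d-electron count is 9 − 2 = 7.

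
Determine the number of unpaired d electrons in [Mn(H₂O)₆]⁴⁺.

Water is neutral; balancing the +4 overall charge requires Mn(IV).
Group 7 minus oxidation state 4 gives a d³ configuration.
In an octahedral field the d³ configuration is t₂g³e_g⁰ (only one arrangement possible), giving 3 unpaired electrons.

3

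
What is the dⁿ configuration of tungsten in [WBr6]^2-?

d²

Summing ligand charges against the −2 overall charge gives an oxidation state of +4 for tungsten.
Group 6 minus oxidation state 4 gives a d² configuration.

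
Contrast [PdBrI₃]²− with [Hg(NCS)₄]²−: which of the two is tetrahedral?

[Hg(NCS)₄]²−

For [PdBrI₃]²−: Summing ligand charges against the −2 overall charge gives an oxidation state of +2 for palladium. Group 10 minus oxidation state 2 gives a d⁸ configuration. A 4d d⁸ ion has a large crystal-field splitting; square planar leaves the high-energy d_{x²−y²} orbital empty and maximises CFSE. → square planar.
For [Hg(NCS)₄]²−: Ligand charges: each isothiocyanate is −1. With an overall charge of −2 the mercury centre must be in the +2 oxidation state. Group 12 minus oxidation state 2 gives a d¹⁰ configuration. A d¹⁰ ion has no crystal-field stabilisation preference between square planar and tetrahedral, so four ligands adopt the sterically favoured tetrahedral geometry. → tetrahedral.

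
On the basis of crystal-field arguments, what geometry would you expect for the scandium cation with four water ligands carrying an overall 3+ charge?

Water is neutral; balancing the +3 overall charge requires Sc(III).
Group 3 minus oxidation state 3 gives a d⁰ configuration.
With 4 monodentate ligands the coordination number is 4.
A d⁰ ion has no crystal-field stabilisation preference between square planar and tetrahedral, so four ligands adopt the sterically favoured tetrahedral geometry.

tetrahedral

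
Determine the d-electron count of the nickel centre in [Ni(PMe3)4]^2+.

Ligand charges: trimethylphosphine is neutral. With an overall charge of +2 the nickel centre must be in the +2 oxidation state.
Nickel is a group-10 element; Ni(II) is therefore d⁸.

d8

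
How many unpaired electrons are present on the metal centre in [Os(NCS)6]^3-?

1 unpaired electron

Summing ligand charges against the −3 overall charge gives an oxidation state of +3 for osmium.
Group 8 minus oxidation state 3 gives a d⁵ configuration.
The spin state decides the count: a 5d ion has a large Δₒ and is invariably low-spin.
An octahedral low-spin d⁵ ion is t₂g⁵e_g⁰, giving 1 unpaired electron.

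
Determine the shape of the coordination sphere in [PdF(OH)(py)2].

square planar

Ligand charges: each fluoride is −1; each hydroxide is −1; pyridine is neutral. With an overall charge of 0 the palladium centre must be in the +2 oxidation state.
Palladium is a group-10 element; Pd(II) is therefore d⁸.
With 4 monodentate ligands the coordination number is 4.
A 4d d⁸ ion has a large crystal-field splitting; square planar leaves the high-energy d_{x²−y²} orbital empty and maximises CFSE.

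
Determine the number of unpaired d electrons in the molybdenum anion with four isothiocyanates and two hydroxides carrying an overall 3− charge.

3 unpaired electrons

Ligand charges: each isothiocyanate is −1; each hydroxide is −1. With an overall charge of −3 the molybdenum centre must be in the +3 oxidation state.
Molybdenum is a group-6 element; Mo(III) is therefore d³.
In an octahedral field the d³ configuration is t₂g³e_g⁰ (only one arrangement possible), giving 3 unpaired electrons.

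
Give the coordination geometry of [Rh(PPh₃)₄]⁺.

Triphenylphosphine is neutral; balancing the +1 overall charge requires Rh(I).
Group 9 minus oxidation state 1 gives a d⁸ configuration.
Coordination number: 4.
A 4d d⁸ ion has a large crystal-field splitting; square planar leaves the high-energy d_{x²−y²} orbital empty and maximises CFSE.

square planar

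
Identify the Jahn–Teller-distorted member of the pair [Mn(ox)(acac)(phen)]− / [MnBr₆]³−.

[Mn(ox)(acac)(phen)]−: Ligand charges: each oxalate is −2; each acetylacetonate is −1; 1,10-phenanthroline is neutral. With an overall charge of −1 the manganese centre must be in the +2 oxidation state. Group 7 minus oxidation state 2 gives a d⁵ configuration. Acetylacetonate and oxalate are weak-field ligands for a first-row metal, so the complex is high-spin. The d⁵ configuration leaves the e_g set evenly filled (or empty) — no strong Jahn–Teller driving force.
[MnBr₆]³−: Ligand charges: each bromide is −1. With an overall charge of −3 the manganese centre must be in the +3 oxidation state. Manganese is a group-7 element; Mn(III) is therefore d⁴. Bromide is a weak-field ligand for a first-row metal, so the complex is high-spin. The t₂g³e_g¹ (high-spin) configuration has an unevenly filled e_g set; the Jahn–Teller theorem predicts a tetragonal distortion (typically axial elongation) to lift the degeneracy.

[MnBr₆]³−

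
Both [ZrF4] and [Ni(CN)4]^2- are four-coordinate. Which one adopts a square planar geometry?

For [ZrF4]: Summing ligand charges against the 0 overall charge gives an oxidation state of +4 for zirconium. Zirconium is a group-4 element; Zr(IV) is therefore d⁰. A d⁰ ion has no crystal-field stabilisation preference between square planar and tetrahedral, so four ligands adopt the sterically favoured tetrahedral geometry. → tetrahedral.
For [Ni(CN)4]^2-: Ligand charges: each cyanide is −1. With an overall charge of −2 the nickel centre must be in the +2 oxidation state. Nickel is a group-10 element; Ni(II) is therefore d⁸. Cyanide is a strong-field ligand (high in the spectrochemical series). A 3d d⁸ ion with strong-field ligands gains enough CFSE to favour square planar over tetrahedral. → square planar.

[Ni(CN)4]^2-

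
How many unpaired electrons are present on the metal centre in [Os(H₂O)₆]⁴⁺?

Ligand charges: water is neutral. With an overall charge of +4 the osmium centre must be in the +4 oxidation state.
Os sits in group 8, so the d-electron count is 8 − 4 = 4.
The spin state decides the count: a 5d ion has a large Δₒ and is invariably low-spin.
An octahedral low-spin d⁴ ion is t₂g⁴e_g⁰, giving 2 unpaired electrons.

2 unpaired electrons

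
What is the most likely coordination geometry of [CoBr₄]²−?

tetrahedral

Each bromide is −1; balancing the −2 overall charge requires Co(II).
Group 9 minus oxidation state 2 gives a d⁷ configuration.
With 4 monodentate ligands the coordination number is 4.
Bromide is a weak-field ligand.
For a high-spin 3d d⁷ ion with weak-field ligands the small Δₜ gives little square-planar CFSE advantage, so four ligands adopt the sterically favoured tetrahedral geometry.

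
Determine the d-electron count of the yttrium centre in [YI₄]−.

Each iodide is −1; balancing the −1 overall charge requires Y(III).
Y sits in group 3, so the d-electron count is 3 − 3 = 0.

d⁰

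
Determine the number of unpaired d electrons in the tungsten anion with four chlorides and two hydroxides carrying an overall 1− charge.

Ligand charges: each chloride is −1; each hydroxide is −1. With an overall charge of −1 the tungsten centre must be in the +5 oxidation state.
Tungsten is a group-6 element; W(V) is therefore d¹.
In an octahedral field the d¹ configuration is t₂g¹e_g⁰ (only one arrangement possible), giving 1 unpaired electron.

1 unpaired electron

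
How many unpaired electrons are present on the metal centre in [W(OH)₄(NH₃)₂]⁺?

1

Each hydroxide is −1; ammonia is neutral; balancing the +1 overall charge requires W(V).
W sits in group 6, so the d-electron count is 6 − 5 = 1.
In an octahedral field the d¹ configuration is t₂g¹e_g⁰ (only one arrangement possible), giving 1 unpaired electron.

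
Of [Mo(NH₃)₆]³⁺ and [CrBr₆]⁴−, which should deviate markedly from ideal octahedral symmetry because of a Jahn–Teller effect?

[Mo(NH₃)₆]³⁺: Summing ligand charges against the +3 overall charge gives an oxidation state of +3 for molybdenum. Group 6 minus oxidation state 3 gives a d³ configuration. The d³ configuration leaves the e_g set evenly filled (or empty) — no strong Jahn–Teller driving force.
[CrBr₆]⁴−: Each bromide is −1; balancing the −4 overall charge requires Cr(II). Group 6 minus oxidation state 2 gives a d⁴ configuration. Bromide is a weak-field ligand for a first-row metal, so the complex is high-spin. The t₂g³e_g¹ (high-spin) configuration has an unevenly filled e_g set; the Jahn–Teller theorem predicts a tetragonal distortion (typically axial elongation) to lift the degeneracy.

[CrBr₆]⁴−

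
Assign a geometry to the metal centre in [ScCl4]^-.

tetrahedral

Each chloride is −1; balancing the −1 overall charge requires Sc(III).
Scandium is a group-3 element; Sc(III) is therefore d⁰.
With 4 monodentate ligands the coordination number is 4.
A d⁰ ion has no crystal-field stabilisation preference between square planar and tetrahedral, so four ligands adopt the sterically favoured tetrahedral geometry.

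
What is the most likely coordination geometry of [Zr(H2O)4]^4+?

tetrahedral

Water is neutral; balancing the +4 overall charge requires Zr(IV).
Group 4 minus oxidation state 4 gives a d⁰ configuration.
With 4 monodentate ligands the coordination number is 4.
A d⁰ ion has no crystal-field stabilisation preference between square planar and tetrahedral, so four ligands adopt the sterically favoured tetrahedral geometry.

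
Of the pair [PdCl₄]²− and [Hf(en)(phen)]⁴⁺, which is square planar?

[PdCl₄]²−

For [PdCl₄]²−: Each chloride is −1; balancing the −2 overall charge requires Pd(II). Pd sits in group 10, so the d-electron count is 10 − 2 = 8. A 4d d⁸ ion has a large crystal-field splitting; square planar leaves the high-energy d_{x²−y²} orbital empty and maximises CFSE. → square planar.
For [Hf(en)(phen)]⁴⁺: Ligand charges: ethylenediamine is neutral; 1,10-phenanthroline is neutral. With an overall charge of +4 the hafnium centre must be in the +4 oxidation state. Hafnium is a group-4 element; Hf(IV) is therefore d⁰. A d⁰ ion has no crystal-field stabilisation preference between square planar and tetrahedral, so four ligands adopt the sterically favoured tetrahedral geometry. → tetrahedral.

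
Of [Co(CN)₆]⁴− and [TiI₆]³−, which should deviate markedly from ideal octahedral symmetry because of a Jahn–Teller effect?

[Co(CN)₆]⁴−

[Co(CN)₆]⁴−: Ligand charges: each cyanide is −1. With an overall charge of −4 the cobalt centre must be in the +2 oxidation state. Group 9 minus oxidation state 2 gives a d⁷ configuration. Cyanide is a strong-field ligand (high in the spectrochemical series) for a first-row metal, so the complex is low-spin. The t₂g⁶e_g¹ (low-spin) configuration has an unevenly filled e_g set; the Jahn–Teller theorem predicts a tetragonal distortion (typically axial elongation) to lift the degeneracy.
[TiI₆]³−: Summing ligand charges against the −3 overall charge gives an oxidation state of +3 for titanium. Group 4 minus oxidation state 3 gives a d¹ configuration. The d¹ configuration leaves the e_g set evenly filled (or empty) — no strong Jahn–Teller driving force.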